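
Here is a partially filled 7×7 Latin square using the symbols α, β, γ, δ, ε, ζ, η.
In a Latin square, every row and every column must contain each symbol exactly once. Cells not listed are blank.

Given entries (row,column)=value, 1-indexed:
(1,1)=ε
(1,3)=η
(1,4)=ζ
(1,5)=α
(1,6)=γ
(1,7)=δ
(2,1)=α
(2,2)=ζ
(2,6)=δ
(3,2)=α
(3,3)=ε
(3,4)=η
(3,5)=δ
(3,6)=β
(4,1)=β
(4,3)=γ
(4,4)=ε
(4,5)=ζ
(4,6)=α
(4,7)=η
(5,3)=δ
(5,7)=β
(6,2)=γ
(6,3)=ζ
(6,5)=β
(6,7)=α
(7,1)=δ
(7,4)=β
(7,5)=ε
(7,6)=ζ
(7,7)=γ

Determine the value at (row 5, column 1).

ζ

Row 1, column 2: row 1 has {α, γ, δ, ε, ζ, η} and column 2 has {α, γ, ζ}, leaving only β.
Row 2, column 3: row 2 has {α, δ, ζ} and column 3 has {γ, δ, ε, ζ, η}, leaving only β.
Row 2, column 4: row 2 has {α, β, δ, ζ} and column 4 has {β, ε, ζ, η}, leaving only γ.
Row 2, column 5: row 2 has {α, β, γ, δ, ζ} and column 5 has {α, β, δ, ε, ζ}, leaving only η.
Row 2, column 7: row 2 has {α, β, γ, δ, ζ, η} and column 7 has {α, β, γ, δ, η}, leaving only ε.
Row 3, column 7: row 3 has {α, β, δ, ε, η} and column 7 has {α, β, γ, δ, ε, η}, leaving only ζ.
Row 3, column 1: row 3 has {α, β, δ, ε, ζ, η} and column 1 has {α, β, δ, ε}, leaving only γ.
Row 4, column 2: row 4 has {α, β, γ, ε, ζ, η} and column 2 has {α, β, γ, ζ}, leaving only δ.
Row 5, column 4: row 5 has {β, δ} and column 4 has {β, γ, ε, ζ, η}, leaving only α.
Row 5, column 5: row 5 has {α, β, δ} and column 5 has {α, β, δ, ε, ζ, η}, leaving only γ.
Row 6, column 1: row 6 has {α, β, γ, ζ} and column 1 has {α, β, γ, δ, ε}, leaving only η.
Row 5 already has {α, β, γ, δ} and column 1 already has {α, β, γ, δ, ε, η}, so row 5, column 1 must be ζ.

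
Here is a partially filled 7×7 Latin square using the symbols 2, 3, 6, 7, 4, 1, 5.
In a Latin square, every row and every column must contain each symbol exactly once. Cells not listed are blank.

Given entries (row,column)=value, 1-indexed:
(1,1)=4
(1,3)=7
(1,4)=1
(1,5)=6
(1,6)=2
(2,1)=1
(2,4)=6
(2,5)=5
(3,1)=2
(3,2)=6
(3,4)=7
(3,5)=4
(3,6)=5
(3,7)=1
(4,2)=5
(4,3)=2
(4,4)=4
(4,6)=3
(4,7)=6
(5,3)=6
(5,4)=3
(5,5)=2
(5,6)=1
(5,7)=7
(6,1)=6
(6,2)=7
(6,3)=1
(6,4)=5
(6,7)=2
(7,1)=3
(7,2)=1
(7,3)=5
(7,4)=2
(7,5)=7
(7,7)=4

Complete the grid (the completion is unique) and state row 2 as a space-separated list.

1 2 4 6 5 7 3

Row 2, column 7: row 2 has {6, 1, 5} and column 7 has {2, 6, 7, 4, 1}, leaving only 3.
Row 2, column 3: row 2 has {3, 6, 1, 5} and column 3 has {2, 6, 7, 1, 5}, leaving only 4.
Row 2, column 2: row 2 has {3, 6, 4, 1, 5} and column 2 has {6, 7, 1, 5}, leaving only 2.
Row 2, column 6: row 2 has {2, 3, 6, 4, 1, 5} and column 6 has {2, 3, 1, 5}, leaving only 7.
So row 2 reads: 1 2 4 6 5 7 3.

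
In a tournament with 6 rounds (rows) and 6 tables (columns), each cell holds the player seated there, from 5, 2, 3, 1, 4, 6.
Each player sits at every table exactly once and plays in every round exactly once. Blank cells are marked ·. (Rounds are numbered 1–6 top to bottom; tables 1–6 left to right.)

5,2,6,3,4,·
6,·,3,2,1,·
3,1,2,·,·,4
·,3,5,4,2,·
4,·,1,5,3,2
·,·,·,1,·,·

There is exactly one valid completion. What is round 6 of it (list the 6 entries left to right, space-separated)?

2 5 4 1 6 3

Round 6, table 1: round 6 has {1} and table 1 has {5, 3, 4, 6}, leaving only 2.
Round 6, table 3: round 6 has {2, 1} and table 3 has {5, 2, 3, 1, 6}, leaving only 4.
Round 1, table 6: round 1 has {5, 2, 3, 4, 6} and table 6 has {2, 4}, leaving only 1.
Round 2, table 6: round 2 has {2, 3, 1, 6} and table 6 has {2, 1, 4}, leaving only 5.
Round 2, table 2: round 2 has {5, 2, 3, 1, 6} and table 2 has {2, 3, 1}, leaving only 4.
Round 3, table 4: round 3 has {2, 3, 1, 4} and table 4 has {5, 2, 3, 1, 4}, leaving only 6.
Round 3, table 5: round 3 has {2, 3, 1, 4, 6} and table 5 has {2, 3, 1, 4}, leaving only 5.
Round 6, table 5: round 6 has {2, 1, 4} and table 5 has {5, 2, 3, 1, 4}, leaving only 6.
Round 6, table 2: round 6 has {2, 1, 4, 6} and table 2 has {2, 3, 1, 4}, leaving only 5.
Round 6, table 6: round 6 has {5, 2, 1, 4, 6} and table 6 has {5, 2, 1, 4}, leaving only 3.
So round 6 reads: 2 5 4 1 6 3.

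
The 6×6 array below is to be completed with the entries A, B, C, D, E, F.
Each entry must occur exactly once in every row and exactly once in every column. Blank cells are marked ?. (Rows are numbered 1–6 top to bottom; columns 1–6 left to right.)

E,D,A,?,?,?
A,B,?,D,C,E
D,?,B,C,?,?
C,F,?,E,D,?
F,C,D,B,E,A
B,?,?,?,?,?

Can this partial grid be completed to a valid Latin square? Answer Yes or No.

No

Row 4, column 3: row 4 together with column 3 already contain {A, B, C, D, E, F} — every symbol — so nothing can go there. The grid has no valid completion.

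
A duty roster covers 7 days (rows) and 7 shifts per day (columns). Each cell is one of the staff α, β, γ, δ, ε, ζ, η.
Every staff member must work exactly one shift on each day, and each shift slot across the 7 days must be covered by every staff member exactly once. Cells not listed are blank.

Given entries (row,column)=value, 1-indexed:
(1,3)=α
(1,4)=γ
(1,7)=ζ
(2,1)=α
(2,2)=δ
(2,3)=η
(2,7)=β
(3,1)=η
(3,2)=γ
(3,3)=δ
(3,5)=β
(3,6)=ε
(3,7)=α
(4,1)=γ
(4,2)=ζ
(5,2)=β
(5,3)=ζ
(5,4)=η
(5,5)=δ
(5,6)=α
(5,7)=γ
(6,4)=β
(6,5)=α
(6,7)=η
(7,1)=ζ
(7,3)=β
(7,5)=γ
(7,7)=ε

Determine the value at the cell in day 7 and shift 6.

Day 3, shift 4: day 3 has {α, β, γ, δ, ε, η} and shift 4 has {β, γ, η}, leaving only ζ.
Day 2, shift 4: day 2 has {α, β, δ, η} and shift 4 has {β, γ, ζ, η}, leaving only ε.
Day 2, shift 5: day 2 has {α, β, δ, ε, η} and shift 5 has {α, β, γ, δ}, leaving only ζ.
Day 2, shift 6: day 2 has {α, β, δ, ε, ζ, η} and shift 6 has {α, ε}, leaving only γ.
Day 4, shift 3: day 4 has {γ, ζ} and shift 3 has {α, β, δ, ζ, η}, leaving only ε.
Day 4, shift 5: day 4 has {γ, ε, ζ} and shift 5 has {α, β, γ, δ, ζ}, leaving only η.
Day 1, shift 5: day 1 has {α, γ, ζ} and shift 5 has {α, β, γ, δ, ζ, η}, leaving only ε.
Day 1, shift 2: day 1 has {α, γ, ε, ζ} and shift 2 has {β, γ, δ, ζ}, leaving only η.
Day 4, shift 7: day 4 has {γ, ε, ζ, η} and shift 7 has {α, β, γ, ε, ζ, η}, leaving only δ.
Day 4, shift 4: day 4 has {γ, δ, ε, ζ, η} and shift 4 has {β, γ, ε, ζ, η}, leaving only α.
Day 4, shift 6: day 4 has {α, γ, δ, ε, ζ, η} and shift 6 has {α, γ, ε}, leaving only β.
Day 1, shift 6: day 1 has {α, γ, ε, ζ, η} and shift 6 has {α, β, γ, ε}, leaving only δ.
Day 7 already has {β, γ, ε, ζ} and shift 6 already has {α, β, γ, δ, ε}, so day 7, shift 6 must be η.

η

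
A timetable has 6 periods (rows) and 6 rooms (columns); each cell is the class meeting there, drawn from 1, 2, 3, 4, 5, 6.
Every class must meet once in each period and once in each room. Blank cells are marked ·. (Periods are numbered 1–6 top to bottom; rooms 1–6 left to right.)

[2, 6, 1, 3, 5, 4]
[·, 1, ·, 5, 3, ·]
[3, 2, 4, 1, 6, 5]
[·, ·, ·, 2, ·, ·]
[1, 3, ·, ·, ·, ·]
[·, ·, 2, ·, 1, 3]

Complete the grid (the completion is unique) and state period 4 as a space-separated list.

6 5 3 2 4 1

Period 4, room 5: period 4 has {2} and room 5 has {1, 3, 5, 6}, leaving only 4.
Period 4, room 2: period 4 has {2, 4} and room 2 has {1, 2, 3, 6}, leaving only 5.
Period 4, room 1: period 4 has {2, 4, 5} and room 1 has {1, 2, 3}, leaving only 6.
Period 4, room 3: period 4 has {2, 4, 5, 6} and room 3 has {1, 2, 4}, leaving only 3.
Period 4, room 6: period 4 has {2, 3, 4, 5, 6} and room 6 has {3, 4, 5}, leaving only 1.
So period 4 reads: 6 5 3 2 4 1.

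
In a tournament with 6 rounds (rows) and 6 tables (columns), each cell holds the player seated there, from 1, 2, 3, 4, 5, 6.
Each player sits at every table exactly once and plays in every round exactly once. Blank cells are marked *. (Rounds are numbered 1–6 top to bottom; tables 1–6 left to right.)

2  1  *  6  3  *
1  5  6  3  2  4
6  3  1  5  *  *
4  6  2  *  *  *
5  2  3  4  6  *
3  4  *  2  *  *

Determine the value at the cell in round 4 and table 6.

3

Round 1, table 6: round 1 has {1, 2, 3, 6} and table 6 has {4}, leaving only 5.
Round 1, table 3: round 1 has {1, 2, 3, 5, 6} and table 3 has {1, 2, 3, 6}, leaving only 4.
Round 3, table 5: round 3 has {1, 3, 5, 6} and table 5 has {2, 3, 6}, leaving only 4.
Round 3, table 6: round 3 has {1, 3, 4, 5, 6} and table 6 has {4, 5}, leaving only 2.
Round 4, table 4: round 4 has {2, 4, 6} and table 4 has {2, 3, 4, 5, 6}, leaving only 1.
Round 4 already has {1, 2, 4, 6} and table 6 already has {2, 4, 5}, so round 4, table 6 must be 3.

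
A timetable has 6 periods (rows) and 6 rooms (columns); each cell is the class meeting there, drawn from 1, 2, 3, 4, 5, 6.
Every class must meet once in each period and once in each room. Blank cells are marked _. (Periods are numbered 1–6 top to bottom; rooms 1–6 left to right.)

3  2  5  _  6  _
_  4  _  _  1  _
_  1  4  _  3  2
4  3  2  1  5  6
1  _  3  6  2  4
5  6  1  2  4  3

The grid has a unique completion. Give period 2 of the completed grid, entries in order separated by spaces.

2 4 6 3 1 5

Period 2, room 3: period 2 has {1, 4} and room 3 has {1, 2, 3, 4, 5}, leaving only 6.
Period 2, room 1: period 2 has {1, 4, 6} and room 1 has {1, 3, 4, 5}, leaving only 2.
Period 2, room 6: period 2 has {1, 2, 4, 6} and room 6 has {2, 3, 4, 6}, leaving only 5.
Period 2, room 4: period 2 has {1, 2, 4, 5, 6} and room 4 has {1, 2, 6}, leaving only 3.
So period 2 reads: 2 4 6 3 1 5.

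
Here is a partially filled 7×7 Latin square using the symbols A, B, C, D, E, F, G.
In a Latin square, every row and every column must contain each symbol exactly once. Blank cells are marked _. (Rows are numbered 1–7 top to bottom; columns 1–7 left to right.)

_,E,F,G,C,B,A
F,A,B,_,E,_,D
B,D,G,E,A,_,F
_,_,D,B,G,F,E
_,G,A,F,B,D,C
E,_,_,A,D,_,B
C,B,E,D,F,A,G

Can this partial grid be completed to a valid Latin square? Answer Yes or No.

No

Row 5, column 1: row 5 together with column 1 already contain {A, B, C, D, E, F, G} — every symbol — so nothing can go there. The grid has no valid completion.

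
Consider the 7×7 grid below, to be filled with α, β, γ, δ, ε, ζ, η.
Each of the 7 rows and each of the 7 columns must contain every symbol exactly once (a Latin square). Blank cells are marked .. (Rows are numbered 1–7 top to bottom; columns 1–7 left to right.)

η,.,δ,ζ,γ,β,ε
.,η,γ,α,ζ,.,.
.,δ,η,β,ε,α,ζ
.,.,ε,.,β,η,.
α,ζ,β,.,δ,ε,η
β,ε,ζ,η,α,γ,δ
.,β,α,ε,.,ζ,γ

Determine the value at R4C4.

δ

Row 1, column 2: row 1 has {β, γ, δ, ε, ζ, η} and column 2 has {β, δ, ε, ζ, η}, leaving only α.
Row 2, column 6: row 2 has {α, γ, ζ, η} and column 6 has {α, β, γ, ε, ζ, η}, leaving only δ.
Row 2, column 1: row 2 has {α, γ, δ, ζ, η} and column 1 has {α, β, η}, leaving only ε.
Row 2, column 7: row 2 has {α, γ, δ, ε, ζ, η} and column 7 has {γ, δ, ε, ζ, η}, leaving only β.
Row 3, column 1: row 3 has {α, β, δ, ε, ζ, η} and column 1 has {α, β, ε, η}, leaving only γ.
Row 4, column 2: row 4 has {β, ε, η} and column 2 has {α, β, δ, ε, ζ, η}, leaving only γ.
Row 4 already has {β, γ, ε, η} and column 4 already has {α, β, ε, ζ, η}, so row 4, column 4 must be δ.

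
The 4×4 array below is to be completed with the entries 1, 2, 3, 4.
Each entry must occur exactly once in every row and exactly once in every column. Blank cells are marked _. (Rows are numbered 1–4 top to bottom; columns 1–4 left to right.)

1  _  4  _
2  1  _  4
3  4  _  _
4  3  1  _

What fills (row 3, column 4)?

Row 1, column 2: row 1 has {1, 4} and column 2 has {1, 3, 4}, leaving only 2.
Row 1, column 4: row 1 has {1, 2, 4} and column 4 has {4}, leaving only 3.
Row 2, column 3: row 2 has {1, 2, 4} and column 3 has {1, 4}, leaving only 3.
Row 3, column 3: row 3 has {3, 4} and column 3 has {1, 3, 4}, leaving only 2.
Row 3 already has {2, 3, 4} and column 4 already has {3, 4}, so row 3, column 4 must be 1.

1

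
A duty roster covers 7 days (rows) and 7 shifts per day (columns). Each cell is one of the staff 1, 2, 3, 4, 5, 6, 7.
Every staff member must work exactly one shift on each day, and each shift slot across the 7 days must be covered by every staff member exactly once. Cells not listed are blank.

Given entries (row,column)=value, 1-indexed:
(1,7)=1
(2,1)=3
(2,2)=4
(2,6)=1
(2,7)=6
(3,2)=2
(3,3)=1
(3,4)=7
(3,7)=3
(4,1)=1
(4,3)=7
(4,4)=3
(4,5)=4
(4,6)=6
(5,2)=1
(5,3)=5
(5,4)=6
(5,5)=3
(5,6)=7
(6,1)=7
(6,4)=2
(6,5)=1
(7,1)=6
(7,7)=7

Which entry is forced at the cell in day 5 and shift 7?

Day 2, shift 3: day 2 has {1, 3, 4, 6} and shift 3 has {1, 5, 7}, leaving only 2.
Day 2, shift 4: day 2 has {1, 2, 3, 4, 6} and shift 4 has {2, 3, 6, 7}, leaving only 5.
Day 1, shift 4: day 1 has {1} and shift 4 has {2, 3, 5, 6, 7}, leaving only 4.
Day 2, shift 5: day 2 has {1, 2, 3, 4, 5, 6} and shift 5 has {1, 3, 4}, leaving only 7.
Day 4, shift 2: day 4 has {1, 3, 4, 6, 7} and shift 2 has {1, 2, 4}, leaving only 5.
Day 4, shift 7: day 4 has {1, 3, 4, 5, 6, 7} and shift 7 has {1, 3, 6, 7}, leaving only 2.
Day 5 already has {1, 3, 5, 6, 7} and shift 7 already has {1, 2, 3, 6, 7}, so day 5, shift 7 must be 4.

4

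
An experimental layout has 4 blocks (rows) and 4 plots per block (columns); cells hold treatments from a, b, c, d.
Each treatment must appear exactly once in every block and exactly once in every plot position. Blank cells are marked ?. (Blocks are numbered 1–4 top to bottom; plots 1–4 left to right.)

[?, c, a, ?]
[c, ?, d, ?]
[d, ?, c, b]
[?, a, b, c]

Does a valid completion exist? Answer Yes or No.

Block 3, plot 2: block 3 together with plot 2 already contain {a, b, c, d} — every symbol — so nothing can go there. The grid has no valid completion.

No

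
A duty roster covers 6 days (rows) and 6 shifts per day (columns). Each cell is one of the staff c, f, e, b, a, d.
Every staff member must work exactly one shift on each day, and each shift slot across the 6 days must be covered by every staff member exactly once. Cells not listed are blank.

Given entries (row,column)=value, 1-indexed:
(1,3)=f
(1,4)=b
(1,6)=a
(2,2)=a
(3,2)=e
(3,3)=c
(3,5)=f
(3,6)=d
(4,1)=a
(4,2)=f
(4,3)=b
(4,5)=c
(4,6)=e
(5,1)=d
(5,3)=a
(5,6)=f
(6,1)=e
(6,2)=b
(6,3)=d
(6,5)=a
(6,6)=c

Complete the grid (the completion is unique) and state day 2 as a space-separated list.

f a e c d b

Day 2, shift 3: day 2 has {a} and shift 3 has {c, f, b, a, d}, leaving only e.
Day 2, shift 6: day 2 has {e, a} and shift 6 has {c, f, e, a, d}, leaving only b.
Day 2, shift 5: day 2 has {e, b, a} and shift 5 has {c, f, a}, leaving only d.
Day 1, shift 1: day 1 has {f, b, a} and shift 1 has {e, a, d}, leaving only c.
Day 2, shift 1: day 2 has {e, b, a, d} and shift 1 has {c, e, a, d}, leaving only f.
Day 2, shift 4: day 2 has {f, e, b, a, d} and shift 4 has {b}, leaving only c.
So day 2 reads: f a e c d b.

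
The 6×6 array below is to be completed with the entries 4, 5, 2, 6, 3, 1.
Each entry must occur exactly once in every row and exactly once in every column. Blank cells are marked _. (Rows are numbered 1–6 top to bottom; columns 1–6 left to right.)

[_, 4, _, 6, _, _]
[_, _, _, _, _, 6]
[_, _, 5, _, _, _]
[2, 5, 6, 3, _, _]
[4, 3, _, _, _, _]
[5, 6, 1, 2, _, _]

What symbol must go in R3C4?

Row 5, column 3: row 5 has {4, 3} and column 3 has {5, 6, 1}, leaving only 2.
Row 1, column 3: row 1 has {4, 6} and column 3 has {5, 2, 6, 1}, leaving only 3.
Row 1, column 1: row 1 has {4, 6, 3} and column 1 has {4, 5, 2}, leaving only 1.
Row 2, column 1: row 2 has {6} and column 1 has {4, 5, 2, 1}, leaving only 3.
Row 2, column 3: row 2 has {6, 3} and column 3 has {5, 2, 6, 3, 1}, leaving only 4.
Row 3, column 1: row 3 has {5} and column 1 has {4, 5, 2, 3, 1}, leaving only 6.
Row 3, column 4 is narrowed to {4, 1}.
If it were 1, then row 5, column 4 would be left with no valid symbol.
So row 3, column 4 must be 4.

4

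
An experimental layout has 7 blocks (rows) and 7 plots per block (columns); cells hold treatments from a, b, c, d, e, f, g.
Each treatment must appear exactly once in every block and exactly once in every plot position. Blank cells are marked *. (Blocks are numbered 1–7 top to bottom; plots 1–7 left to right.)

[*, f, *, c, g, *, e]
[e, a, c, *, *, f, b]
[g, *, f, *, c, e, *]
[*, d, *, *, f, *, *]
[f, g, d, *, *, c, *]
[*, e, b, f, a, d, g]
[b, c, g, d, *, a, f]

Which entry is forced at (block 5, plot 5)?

b

Block 1, plot 3: block 1 has {c, e, f, g} and plot 3 has {b, c, d, f, g}, leaving only a.
Block 1, plot 1: block 1 has {a, c, e, f, g} and plot 1 has {b, e, f, g}, leaving only d.
Block 1, plot 6: block 1 has {a, c, d, e, f, g} and plot 6 has {a, c, d, e, f}, leaving only b.
Block 2, plot 4: block 2 has {a, b, c, e, f} and plot 4 has {c, d, f}, leaving only g.
Block 2, plot 5: block 2 has {a, b, c, e, f, g} and plot 5 has {a, c, f, g}, leaving only d.
Block 3, plot 2: block 3 has {c, e, f, g} and plot 2 has {a, c, d, e, f, g}, leaving only b.
Block 3, plot 4: block 3 has {b, c, e, f, g} and plot 4 has {c, d, f, g}, leaving only a.
Block 3, plot 7: block 3 has {a, b, c, e, f, g} and plot 7 has {b, e, f, g}, leaving only d.
Block 4, plot 3: block 4 has {d, f} and plot 3 has {a, b, c, d, f, g}, leaving only e.
Block 4, plot 4: block 4 has {d, e, f} and plot 4 has {a, c, d, f, g}, leaving only b.
Block 4, plot 6: block 4 has {b, d, e, f} and plot 6 has {a, b, c, d, e, f}, leaving only g.
Block 5, plot 4: block 5 has {c, d, f, g} and plot 4 has {a, b, c, d, f, g}, leaving only e.
Block 5 already has {c, d, e, f, g} and plot 5 already has {a, c, d, f, g}, so block 5, plot 5 must be b.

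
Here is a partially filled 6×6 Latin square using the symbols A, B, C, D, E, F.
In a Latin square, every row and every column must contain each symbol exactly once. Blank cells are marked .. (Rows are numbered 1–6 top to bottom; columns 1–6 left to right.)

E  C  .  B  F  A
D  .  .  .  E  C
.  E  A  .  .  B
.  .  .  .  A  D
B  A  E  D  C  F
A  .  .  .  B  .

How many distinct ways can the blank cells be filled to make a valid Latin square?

Row 1, column 3: eliminating its row and column leaves {D}.
Row 2, column 2: eliminating its row and column leaves {B, F}.
Row 2, column 3: eliminating its row and column leaves {B, F}.
Row 2, column 4: eliminating its row and column leaves {A, F}.
Row 3, column 1: eliminating its row and column leaves {C, F}.
Row 3, column 4: eliminating its row and column leaves {C, F}.
Row 3, column 5: eliminating its row and column leaves {D}.
Row 4, column 1: eliminating its row and column leaves {C, F}.
Row 4, column 2: eliminating its row and column leaves {B, F}.
Row 4, column 3: eliminating its row and column leaves {B, C, F}.
Row 4, column 4: eliminating its row and column leaves {C, E, F}.
Row 6, column 2: eliminating its row and column leaves {D, F}.
Row 6, column 3: eliminating its row and column leaves {C, D, F}.
Row 6, column 4: eliminating its row and column leaves {C, E, F}.
Row 6, column 6: eliminating its row and column leaves {E}.
Enumerating the assignments across these blanks that avoid any row or column repeat gives 3 completions.

3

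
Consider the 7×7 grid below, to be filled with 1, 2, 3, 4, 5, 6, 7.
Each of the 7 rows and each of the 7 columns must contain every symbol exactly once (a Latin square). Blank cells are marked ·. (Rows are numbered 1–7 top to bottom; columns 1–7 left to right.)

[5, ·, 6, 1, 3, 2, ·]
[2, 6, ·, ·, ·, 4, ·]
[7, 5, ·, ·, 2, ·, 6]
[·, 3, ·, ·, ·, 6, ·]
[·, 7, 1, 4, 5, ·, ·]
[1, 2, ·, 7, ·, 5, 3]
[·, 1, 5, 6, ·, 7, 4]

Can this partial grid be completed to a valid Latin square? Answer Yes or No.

No

Row 7, column 5: row 7 together with column 5 already contain {1, 2, 3, 4, 5, 6, 7} — every symbol — so nothing can go there. The grid has no valid completion.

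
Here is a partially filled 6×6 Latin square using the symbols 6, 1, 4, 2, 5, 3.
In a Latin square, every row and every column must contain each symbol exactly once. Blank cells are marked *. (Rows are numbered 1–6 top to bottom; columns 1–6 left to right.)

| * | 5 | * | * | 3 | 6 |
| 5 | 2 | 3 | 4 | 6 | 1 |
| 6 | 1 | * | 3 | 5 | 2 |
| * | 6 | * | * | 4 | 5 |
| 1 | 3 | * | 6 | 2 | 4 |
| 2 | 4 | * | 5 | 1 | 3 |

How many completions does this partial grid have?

Row 1, column 1: eliminating its row and column leaves {4}.
Row 1, column 3: eliminating its row and column leaves {1, 4, 2}.
Row 1, column 4: eliminating its row and column leaves {1, 2}.
Row 3, column 3: eliminating its row and column leaves {4}.
Row 4, column 1: eliminating its row and column leaves {3}.
Row 4, column 3: eliminating its row and column leaves {1, 2}.
Row 4, column 4: eliminating its row and column leaves {1, 2}.
Row 5, column 3: eliminating its row and column leaves {5}.
Row 6, column 3: eliminating its row and column leaves {6}.
Enumerating the assignments across these blanks that avoid any row or column repeat gives 2 completions.

2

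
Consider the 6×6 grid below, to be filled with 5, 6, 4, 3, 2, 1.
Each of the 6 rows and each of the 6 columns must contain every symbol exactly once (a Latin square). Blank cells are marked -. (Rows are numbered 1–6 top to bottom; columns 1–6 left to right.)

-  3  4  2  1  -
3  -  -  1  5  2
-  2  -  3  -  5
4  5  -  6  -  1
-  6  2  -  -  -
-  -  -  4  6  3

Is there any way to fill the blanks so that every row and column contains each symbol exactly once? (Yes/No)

Yes

No row or column among the givens repeats a symbol, and propagating forced cells runs into no contradiction.
One valid completion exists (for instance, 5 3 4 2 1 6 / 3 4 6 1 5 2 / 6 2 1 3 4 5 / 4 5 3 6 2 1 / 1 6 2 5 3 4 / 2 1 5 4 6 3).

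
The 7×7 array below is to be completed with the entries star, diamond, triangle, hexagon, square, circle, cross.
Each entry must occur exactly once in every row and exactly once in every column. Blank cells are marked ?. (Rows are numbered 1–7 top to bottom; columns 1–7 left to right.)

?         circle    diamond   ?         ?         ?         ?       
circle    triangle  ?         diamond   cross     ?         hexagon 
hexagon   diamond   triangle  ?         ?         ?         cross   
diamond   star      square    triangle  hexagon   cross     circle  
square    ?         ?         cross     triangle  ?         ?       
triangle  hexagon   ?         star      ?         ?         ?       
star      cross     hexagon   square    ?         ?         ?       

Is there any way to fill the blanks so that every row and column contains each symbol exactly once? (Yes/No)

Row 5, column 2: row 5 together with column 2 already contain {star, diamond, triangle, hexagon, square, circle, cross} — every symbol — so nothing can go there. The grid has no valid completion.

No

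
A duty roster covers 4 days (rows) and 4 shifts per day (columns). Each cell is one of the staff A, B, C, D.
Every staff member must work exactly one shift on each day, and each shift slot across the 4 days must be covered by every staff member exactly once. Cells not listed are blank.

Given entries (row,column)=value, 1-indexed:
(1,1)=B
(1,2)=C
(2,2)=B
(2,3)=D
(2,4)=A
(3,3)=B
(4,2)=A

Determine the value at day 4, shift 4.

B

Day 1, shift 3: day 1 has {B, C} and shift 3 has {B, D}, leaving only A.
Day 1, shift 4: day 1 has {A, B, C} and shift 4 has {A}, leaving only D.
Day 2, shift 1: day 2 has {A, B, D} and shift 1 has {B}, leaving only C.
Day 3, shift 2: day 3 has {B} and shift 2 has {A, B, C}, leaving only D.
Day 3, shift 1: day 3 has {B, D} and shift 1 has {B, C}, leaving only A.
Day 3, shift 4: day 3 has {A, B, D} and shift 4 has {A, D}, leaving only C.
Day 4 already has {A} and shift 4 already has {A, C, D}, so day 4, shift 4 must be B.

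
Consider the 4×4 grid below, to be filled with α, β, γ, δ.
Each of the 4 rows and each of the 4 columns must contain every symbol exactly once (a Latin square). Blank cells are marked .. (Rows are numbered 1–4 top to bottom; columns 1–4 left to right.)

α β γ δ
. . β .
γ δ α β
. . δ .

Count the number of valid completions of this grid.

Row 2, column 1: eliminating its row and column leaves {δ}.
Row 2, column 2: eliminating its row and column leaves {α, γ}.
Row 2, column 4: eliminating its row and column leaves {α, γ}.
Row 4, column 1: eliminating its row and column leaves {β}.
Row 4, column 2: eliminating its row and column leaves {α, γ}.
Row 4, column 4: eliminating its row and column leaves {α, γ}.
Enumerating the assignments across these blanks that avoid any row or column repeat gives 2 completions.

2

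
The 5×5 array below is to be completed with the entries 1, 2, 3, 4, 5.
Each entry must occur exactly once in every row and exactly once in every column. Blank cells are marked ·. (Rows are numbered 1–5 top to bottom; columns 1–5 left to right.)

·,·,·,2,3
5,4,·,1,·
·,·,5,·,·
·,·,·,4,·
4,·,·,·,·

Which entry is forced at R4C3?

Row 1, column 1: row 1 has {2, 3} and column 1 has {4, 5}, leaving only 1.
Row 1, column 2: row 1 has {1, 2, 3} and column 2 has {4}, leaving only 5.
Row 1, column 3: row 1 has {1, 2, 3, 5} and column 3 has {5}, leaving only 4.
Row 2, column 5: row 2 has {1, 4, 5} and column 5 has {3}, leaving only 2.
Row 2, column 3: row 2 has {1, 2, 4, 5} and column 3 has {4, 5}, leaving only 3.
Row 3, column 4: row 3 has {5} and column 4 has {1, 2, 4}, leaving only 3.
Row 3, column 1: row 3 has {3, 5} and column 1 has {1, 4, 5}, leaving only 2.
Row 3, column 2: row 3 has {2, 3, 5} and column 2 has {4, 5}, leaving only 1.
Row 3, column 5: row 3 has {1, 2, 3, 5} and column 5 has {2, 3}, leaving only 4.
Row 4, column 1: row 4 has {4} and column 1 has {1, 2, 4, 5}, leaving only 3.
Row 4, column 2: row 4 has {3, 4} and column 2 has {1, 4, 5}, leaving only 2.
Row 4 already has {2, 3, 4} and column 3 already has {3, 4, 5}, so row 4, column 3 must be 1.

1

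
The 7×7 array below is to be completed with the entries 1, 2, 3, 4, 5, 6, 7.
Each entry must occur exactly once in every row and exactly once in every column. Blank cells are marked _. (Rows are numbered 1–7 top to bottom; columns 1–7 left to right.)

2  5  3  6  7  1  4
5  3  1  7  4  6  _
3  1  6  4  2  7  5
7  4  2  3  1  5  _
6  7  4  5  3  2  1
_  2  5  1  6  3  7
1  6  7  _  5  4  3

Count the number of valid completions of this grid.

1

Row 2, column 7: eliminating its row and column leaves {2}.
Row 4, column 7: eliminating its row and column leaves {6}.
Row 6, column 1: eliminating its row and column leaves {4}.
Row 7, column 4: eliminating its row and column leaves {2}.
Only one assignment across all blanks avoids any row or column repeat, giving 1 completion.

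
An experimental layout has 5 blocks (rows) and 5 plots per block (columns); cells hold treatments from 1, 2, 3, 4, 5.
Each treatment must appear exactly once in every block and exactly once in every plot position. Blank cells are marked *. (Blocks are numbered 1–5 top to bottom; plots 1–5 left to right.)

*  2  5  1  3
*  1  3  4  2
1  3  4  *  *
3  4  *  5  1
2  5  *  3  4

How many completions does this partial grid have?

1

Block 1, plot 1: eliminating its block and plot leaves {4}.
Block 2, plot 1: eliminating its block and plot leaves {5}.
Block 3, plot 4: eliminating its block and plot leaves {2}.
Block 3, plot 5: eliminating its block and plot leaves {5}.
Block 4, plot 3: eliminating its block and plot leaves {2}.
Block 5, plot 3: eliminating its block and plot leaves {1}.
Only one assignment across all blanks avoids any block or plot repeat, giving 1 completion.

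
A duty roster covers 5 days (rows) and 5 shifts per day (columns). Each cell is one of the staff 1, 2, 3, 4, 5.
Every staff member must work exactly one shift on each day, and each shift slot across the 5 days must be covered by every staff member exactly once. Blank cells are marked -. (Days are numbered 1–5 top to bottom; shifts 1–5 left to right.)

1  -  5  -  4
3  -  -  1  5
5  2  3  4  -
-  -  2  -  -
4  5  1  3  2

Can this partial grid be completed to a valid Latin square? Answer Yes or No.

Day 4, shift 1: day 4 together with shift 1 already contain {1, 2, 3, 4, 5} — every symbol — so nothing can go there. The grid has no valid completion.

No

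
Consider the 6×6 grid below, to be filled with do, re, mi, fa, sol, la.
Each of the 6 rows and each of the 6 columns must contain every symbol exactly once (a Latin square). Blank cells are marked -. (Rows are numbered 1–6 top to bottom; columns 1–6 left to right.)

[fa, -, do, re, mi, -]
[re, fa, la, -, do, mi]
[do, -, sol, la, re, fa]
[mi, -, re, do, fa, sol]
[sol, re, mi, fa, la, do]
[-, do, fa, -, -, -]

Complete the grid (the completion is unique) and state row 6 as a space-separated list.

Row 6, column 1: row 6 has {do, fa} and column 1 has {do, re, mi, fa, sol}, leaving only la.
Row 6, column 5: row 6 has {do, fa, la} and column 5 has {do, re, mi, fa, la}, leaving only sol.
Row 6, column 4: row 6 has {do, fa, sol, la} and column 4 has {do, re, fa, la}, leaving only mi.
Row 6, column 6: row 6 has {do, mi, fa, sol, la} and column 6 has {do, mi, fa, sol}, leaving only re.
So row 6 reads: la do fa mi sol re.

la do fa mi sol re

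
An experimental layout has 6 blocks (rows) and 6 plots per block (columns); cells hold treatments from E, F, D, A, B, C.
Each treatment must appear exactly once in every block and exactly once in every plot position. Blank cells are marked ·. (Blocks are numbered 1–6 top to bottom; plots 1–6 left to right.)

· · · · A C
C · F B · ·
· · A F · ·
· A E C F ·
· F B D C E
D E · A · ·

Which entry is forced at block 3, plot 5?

D

Block 1, plot 3: block 1 has {A, C} and plot 3 has {E, F, A, B}, leaving only D.
Block 1, plot 2: block 1 has {D, A, C} and plot 2 has {E, F, A}, leaving only B.
Block 1, plot 4: block 1 has {D, A, B, C} and plot 4 has {F, D, A, B, C}, leaving only E.
Block 1, plot 1: block 1 has {E, D, A, B, C} and plot 1 has {D, C}, leaving only F.
Block 2, plot 2: block 2 has {F, B, C} and plot 2 has {E, F, A, B}, leaving only D.
Block 2, plot 5: block 2 has {F, D, B, C} and plot 5 has {F, A, C}, leaving only E.
Block 2, plot 6: block 2 has {E, F, D, B, C} and plot 6 has {E, C}, leaving only A.
Block 3, plot 2: block 3 has {F, A} and plot 2 has {E, F, D, A, B}, leaving only C.
Block 4, plot 1: block 4 has {E, F, A, C} and plot 1 has {F, D, C}, leaving only B.
Block 3, plot 1: block 3 has {F, A, C} and plot 1 has {F, D, B, C}, leaving only E.
Block 4, plot 6: block 4 has {E, F, A, B, C} and plot 6 has {E, A, C}, leaving only D.
Block 3, plot 6: block 3 has {E, F, A, C} and plot 6 has {E, D, A, C}, leaving only B.
Block 3 already has {E, F, A, B, C} and plot 5 already has {E, F, A, C}, so block 3, plot 5 must be D.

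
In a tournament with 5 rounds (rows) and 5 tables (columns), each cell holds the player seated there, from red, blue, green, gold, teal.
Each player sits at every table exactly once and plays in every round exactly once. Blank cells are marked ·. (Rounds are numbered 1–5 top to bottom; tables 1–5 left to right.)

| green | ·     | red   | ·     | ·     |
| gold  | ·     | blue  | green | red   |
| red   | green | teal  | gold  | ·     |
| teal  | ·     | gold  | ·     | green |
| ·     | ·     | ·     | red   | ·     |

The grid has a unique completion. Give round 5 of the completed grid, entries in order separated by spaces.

blue gold green red teal

Round 5, table 1: round 5 has {red} and table 1 has {red, green, gold, teal}, leaving only blue.
Round 5, table 3: round 5 has {red, blue} and table 3 has {red, blue, gold, teal}, leaving only green.
Round 2, table 2: round 2 has {red, blue, green, gold} and table 2 has {green}, leaving only teal.
Round 5, table 2: round 5 has {red, blue, green} and table 2 has {green, teal}, leaving only gold.
Round 5, table 5: round 5 has {red, blue, green, gold} and table 5 has {red, green}, leaving only teal.
So round 5 reads: blue gold green red teal.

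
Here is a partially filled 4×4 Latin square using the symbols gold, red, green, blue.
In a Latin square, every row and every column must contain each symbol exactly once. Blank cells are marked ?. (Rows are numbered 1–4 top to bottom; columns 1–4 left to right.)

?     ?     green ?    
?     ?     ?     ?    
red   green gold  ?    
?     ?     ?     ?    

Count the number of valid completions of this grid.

Row 1, column 1: eliminating its row and column leaves {gold, blue}.
Row 1, column 2: eliminating its row and column leaves {gold, red, blue}.
Row 1, column 4: eliminating its row and column leaves {gold, red, blue}.
Row 2, column 1: eliminating its row and column leaves {gold, green, blue}.
Row 2, column 2: eliminating its row and column leaves {gold, red, blue}.
Row 2, column 3: eliminating its row and column leaves {red, blue}.
Row 2, column 4: eliminating its row and column leaves {gold, red, green, blue}.
Row 3, column 4: eliminating its row and column leaves {blue}.
Row 4, column 1: eliminating its row and column leaves {gold, green, blue}.
Row 4, column 2: eliminating its row and column leaves {gold, red, blue}.
Row 4, column 3: eliminating its row and column leaves {red, blue}.
Row 4, column 4: eliminating its row and column leaves {gold, red, green, blue}.
Enumerating the assignments across these blanks that avoid any row or column repeat gives 8 completions.

8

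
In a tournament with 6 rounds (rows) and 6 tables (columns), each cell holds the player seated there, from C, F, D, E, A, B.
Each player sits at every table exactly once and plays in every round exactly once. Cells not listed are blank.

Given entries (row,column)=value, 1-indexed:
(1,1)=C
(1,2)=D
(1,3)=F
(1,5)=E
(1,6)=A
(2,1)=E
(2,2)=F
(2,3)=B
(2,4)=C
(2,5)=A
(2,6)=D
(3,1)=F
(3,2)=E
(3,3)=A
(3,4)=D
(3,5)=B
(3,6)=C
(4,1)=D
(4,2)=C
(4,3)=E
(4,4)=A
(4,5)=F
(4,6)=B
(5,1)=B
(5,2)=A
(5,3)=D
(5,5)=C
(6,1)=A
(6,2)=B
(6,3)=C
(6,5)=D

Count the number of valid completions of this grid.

2

Round 1, table 4: eliminating its round and table leaves {B}.
Round 5, table 4: eliminating its round and table leaves {F, E}.
Round 5, table 6: eliminating its round and table leaves {F, E}.
Round 6, table 4: eliminating its round and table leaves {F, E}.
Round 6, table 6: eliminating its round and table leaves {F, E}.
Enumerating the assignments across these blanks that avoid any round or table repeat gives 2 completions.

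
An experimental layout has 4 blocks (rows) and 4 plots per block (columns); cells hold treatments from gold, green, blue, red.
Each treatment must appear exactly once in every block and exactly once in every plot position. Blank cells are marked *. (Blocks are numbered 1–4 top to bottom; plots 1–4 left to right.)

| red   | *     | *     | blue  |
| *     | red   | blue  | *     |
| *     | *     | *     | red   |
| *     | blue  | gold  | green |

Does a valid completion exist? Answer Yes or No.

No

Block 4, plot 1: block 4 together with plot 1 already contain {gold, green, blue, red} — every symbol — so nothing can go there. The grid has no valid completion.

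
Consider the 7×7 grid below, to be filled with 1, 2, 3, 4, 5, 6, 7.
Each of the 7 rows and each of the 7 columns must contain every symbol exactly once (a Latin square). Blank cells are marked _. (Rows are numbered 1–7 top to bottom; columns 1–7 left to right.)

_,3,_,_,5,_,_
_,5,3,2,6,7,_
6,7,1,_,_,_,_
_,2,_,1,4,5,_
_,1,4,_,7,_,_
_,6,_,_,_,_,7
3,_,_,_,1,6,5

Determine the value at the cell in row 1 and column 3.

Row 4, column 1: row 4 has {1, 2, 4, 5} and column 1 has {3, 6}, leaving only 7.
Row 4, column 3: row 4 has {1, 2, 4, 5, 7} and column 3 has {1, 3, 4}, leaving only 6.
Row 4, column 7: row 4 has {1, 2, 4, 5, 6, 7} and column 7 has {5, 7}, leaving only 3.
Row 7, column 2: row 7 has {1, 3, 5, 6} and column 2 has {1, 2, 3, 5, 6, 7}, leaving only 4.
Row 7, column 4: row 7 has {1, 3, 4, 5, 6} and column 4 has {1, 2}, leaving only 7.
Row 7, column 3: row 7 has {1, 3, 4, 5, 6, 7} and column 3 has {1, 3, 4, 6}, leaving only 2.
Row 1 already has {3, 5} and column 3 already has {1, 2, 3, 4, 6}, so row 1, column 3 must be 7.

7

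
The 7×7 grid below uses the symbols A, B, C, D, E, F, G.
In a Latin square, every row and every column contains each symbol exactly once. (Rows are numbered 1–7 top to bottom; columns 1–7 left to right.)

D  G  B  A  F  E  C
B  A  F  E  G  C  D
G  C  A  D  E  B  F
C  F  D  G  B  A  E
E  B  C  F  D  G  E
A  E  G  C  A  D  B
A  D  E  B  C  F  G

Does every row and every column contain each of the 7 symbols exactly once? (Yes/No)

No

Row 6 contains A twice (at columns 1 and 5); row 5 is also not a permutation.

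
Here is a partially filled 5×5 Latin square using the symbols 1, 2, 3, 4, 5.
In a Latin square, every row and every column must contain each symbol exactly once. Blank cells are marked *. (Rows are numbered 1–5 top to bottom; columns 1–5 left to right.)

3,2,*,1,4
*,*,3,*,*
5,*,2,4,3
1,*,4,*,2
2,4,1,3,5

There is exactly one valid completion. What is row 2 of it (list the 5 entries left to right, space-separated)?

4 5 3 2 1

Row 2, column 1: row 2 has {3} and column 1 has {1, 2, 3, 5}, leaving only 4.
Row 2, column 5: row 2 has {3, 4} and column 5 has {2, 3, 4, 5}, leaving only 1.
Row 2, column 2: row 2 has {1, 3, 4} and column 2 has {2, 4}, leaving only 5.
Row 2, column 4: row 2 has {1, 3, 4, 5} and column 4 has {1, 3, 4}, leaving only 2.
So row 2 reads: 4 5 3 2 1.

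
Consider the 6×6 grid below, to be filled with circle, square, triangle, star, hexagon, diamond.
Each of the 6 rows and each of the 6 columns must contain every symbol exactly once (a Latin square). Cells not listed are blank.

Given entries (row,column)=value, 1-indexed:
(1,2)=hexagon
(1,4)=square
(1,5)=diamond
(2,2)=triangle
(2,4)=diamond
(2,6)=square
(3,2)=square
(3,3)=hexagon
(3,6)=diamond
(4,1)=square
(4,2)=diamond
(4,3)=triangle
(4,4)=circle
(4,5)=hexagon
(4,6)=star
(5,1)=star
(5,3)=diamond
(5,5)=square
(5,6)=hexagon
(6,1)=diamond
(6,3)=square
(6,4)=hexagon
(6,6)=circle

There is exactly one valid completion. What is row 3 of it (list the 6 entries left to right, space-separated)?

Row 1, column 6: row 1 has {square, hexagon, diamond} and column 6 has {circle, square, star, hexagon, diamond}, leaving only triangle.
Row 1, column 1: row 1 has {square, triangle, hexagon, diamond} and column 1 has {square, star, diamond}, leaving only circle.
Row 3, column 1: row 3 has {square, hexagon, diamond} and column 1 has {circle, square, star, diamond}, leaving only triangle.
Row 3, column 4: row 3 has {square, triangle, hexagon, diamond} and column 4 has {circle, square, hexagon, diamond}, leaving only star.
Row 3, column 5: row 3 has {square, triangle, star, hexagon, diamond} and column 5 has {square, hexagon, diamond}, leaving only circle.
So row 3 reads: triangle square hexagon star circle diamond.

triangle square hexagon star circle diamond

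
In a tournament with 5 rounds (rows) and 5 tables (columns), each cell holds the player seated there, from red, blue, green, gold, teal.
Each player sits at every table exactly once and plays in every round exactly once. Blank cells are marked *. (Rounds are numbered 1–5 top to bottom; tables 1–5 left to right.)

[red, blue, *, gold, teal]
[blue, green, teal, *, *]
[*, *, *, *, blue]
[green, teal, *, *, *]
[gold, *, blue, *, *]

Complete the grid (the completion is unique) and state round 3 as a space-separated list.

teal gold red green blue

Round 3, table 1: round 3 has {blue} and table 1 has {red, blue, green, gold}, leaving only teal.
Round 1, table 3: round 1 has {red, blue, gold, teal} and table 3 has {blue, teal}, leaving only green.
Round 2, table 4: round 2 has {blue, green, teal} and table 4 has {gold}, leaving only red.
Round 3, table 4: round 3 has {blue, teal} and table 4 has {red, gold}, leaving only green.
Round 2, table 5: round 2 has {red, blue, green, teal} and table 5 has {blue, teal}, leaving only gold.
Round 4, table 4: round 4 has {green, teal} and table 4 has {red, green, gold}, leaving only blue.
Round 4, table 5: round 4 has {blue, green, teal} and table 5 has {blue, gold, teal}, leaving only red.
Round 4, table 3: round 4 has {red, blue, green, teal} and table 3 has {blue, green, teal}, leaving only gold.
Round 3, table 3: round 3 has {blue, green, teal} and table 3 has {blue, green, gold, teal}, leaving only red.
Round 3, table 2: round 3 has {red, blue, green, teal} and table 2 has {blue, green, teal}, leaving only gold.
So round 3 reads: teal gold red green blue.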